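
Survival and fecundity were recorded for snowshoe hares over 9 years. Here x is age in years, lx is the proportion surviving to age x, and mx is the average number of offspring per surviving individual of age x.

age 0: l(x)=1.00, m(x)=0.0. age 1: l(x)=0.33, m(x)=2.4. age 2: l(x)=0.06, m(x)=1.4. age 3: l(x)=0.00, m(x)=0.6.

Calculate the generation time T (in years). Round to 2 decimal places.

lx·mx: 0, 0.792, 0.084, 0 → R0 = 0.876
x·lx·mx: 0, 0.792, 0.168, 0 → Σ = 0.96
T = 0.96 / 0.876 = 1.09589… → 1.10

1.10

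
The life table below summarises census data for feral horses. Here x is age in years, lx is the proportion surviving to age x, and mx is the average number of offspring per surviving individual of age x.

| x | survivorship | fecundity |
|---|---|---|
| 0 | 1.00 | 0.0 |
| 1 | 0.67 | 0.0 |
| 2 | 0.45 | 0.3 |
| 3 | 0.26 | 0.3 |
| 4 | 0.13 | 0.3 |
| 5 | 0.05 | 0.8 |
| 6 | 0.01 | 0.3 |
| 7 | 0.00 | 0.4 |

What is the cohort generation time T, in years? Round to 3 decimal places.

lx·mx: 0, 0, 0.135, 0.078, 0.039, 0.04, 0.003, 0 → R0 = 0.295
x·lx·mx: 0, 0, 0.27, 0.234, 0.156, 0.2, 0.018, 0 → Σ = 0.878
T = 0.878 / 0.295 = 2.976271… → 2.976

2.976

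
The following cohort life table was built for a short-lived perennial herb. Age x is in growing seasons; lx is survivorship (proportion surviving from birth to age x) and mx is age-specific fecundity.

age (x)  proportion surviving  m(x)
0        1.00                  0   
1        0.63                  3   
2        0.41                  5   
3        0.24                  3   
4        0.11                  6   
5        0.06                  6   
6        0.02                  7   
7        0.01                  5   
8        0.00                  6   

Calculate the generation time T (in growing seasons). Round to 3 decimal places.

lx·mx: 0, 1.89, 2.05, 0.72, 0.66, 0.36, 0.14, 0.05, 0 → R0 = 5.87
x·lx·mx: 0, 1.89, 4.1, 2.16, 2.64, 1.8, 0.84, 0.35, 0 → Σ = 13.78
T = 13.78 / 5.87 = 2.34753… → 2.348

2.348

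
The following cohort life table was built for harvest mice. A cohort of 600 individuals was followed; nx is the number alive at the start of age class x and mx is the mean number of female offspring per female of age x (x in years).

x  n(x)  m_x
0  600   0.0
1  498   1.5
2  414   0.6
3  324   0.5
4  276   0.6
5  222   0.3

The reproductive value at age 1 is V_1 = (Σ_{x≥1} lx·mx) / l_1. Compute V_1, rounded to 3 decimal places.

lx = nx/n0 = nx/600: 1, 0.83, 0.69, 0.54, 0.46, 0.37
lx·mx for x ≥ 1: 1.245, 0.414, 0.27, 0.276, 0.111 → sum = 2.316
V_1 = 2.316 / l_1 = 2.316 / 0.83 = 2.790361… → 2.790

2.790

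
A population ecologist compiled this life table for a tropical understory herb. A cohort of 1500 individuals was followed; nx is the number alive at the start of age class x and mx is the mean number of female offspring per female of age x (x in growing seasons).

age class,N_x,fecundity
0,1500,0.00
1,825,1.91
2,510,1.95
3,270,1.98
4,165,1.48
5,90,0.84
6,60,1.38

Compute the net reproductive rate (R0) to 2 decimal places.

2.34

lx = nx/n0 = nx/1500: 1, 0.55, 0.34, 0.18, 0.11, 0.06, 0.04
lx·mx by age: 0, 1.0505, 0.663, 0.3564, 0.1628, 0.0504, 0.0552
R0 = Σ lx·mx = 2.3383 → 2.34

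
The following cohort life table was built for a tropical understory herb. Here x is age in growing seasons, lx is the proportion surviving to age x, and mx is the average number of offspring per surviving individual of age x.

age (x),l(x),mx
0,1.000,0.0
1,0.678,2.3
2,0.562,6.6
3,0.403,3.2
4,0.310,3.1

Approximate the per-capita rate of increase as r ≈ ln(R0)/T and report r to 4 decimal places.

0.9089

R0 = Σ lx·mx = 0 + 1.5594 + 3.7092 + 1.2896 + 0.961 = 7.5192
Σ x·lx·mx = 16.6906; T = 16.6906/7.5192 = 2.21973…
r ≈ ln(R0)/T = ln(7.5192)/2.21973… = 0.908876… → 0.9089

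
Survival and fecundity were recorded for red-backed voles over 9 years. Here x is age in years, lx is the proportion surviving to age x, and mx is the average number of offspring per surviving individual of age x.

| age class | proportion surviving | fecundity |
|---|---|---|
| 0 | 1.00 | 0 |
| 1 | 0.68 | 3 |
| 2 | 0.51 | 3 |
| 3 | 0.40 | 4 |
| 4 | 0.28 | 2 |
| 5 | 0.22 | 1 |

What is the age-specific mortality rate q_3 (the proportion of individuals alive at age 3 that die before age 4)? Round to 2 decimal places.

q_3 = (l_3 − l_4) / l_3 = (0.4 − 0.28) / 0.4
     = 0.12 / 0.4 = 0.3 → 0.30

0.30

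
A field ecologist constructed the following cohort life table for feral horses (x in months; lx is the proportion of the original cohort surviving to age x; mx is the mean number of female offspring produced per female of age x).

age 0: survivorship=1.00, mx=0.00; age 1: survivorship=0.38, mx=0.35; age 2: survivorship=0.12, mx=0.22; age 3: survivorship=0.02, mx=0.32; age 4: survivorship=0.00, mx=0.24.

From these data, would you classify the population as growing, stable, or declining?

R0 = Σ lx·mx = 0 + 0.133 + 0.0264 + 0.0064 + 0 = 0.1658
R0 < 1, so the population is declining.

declining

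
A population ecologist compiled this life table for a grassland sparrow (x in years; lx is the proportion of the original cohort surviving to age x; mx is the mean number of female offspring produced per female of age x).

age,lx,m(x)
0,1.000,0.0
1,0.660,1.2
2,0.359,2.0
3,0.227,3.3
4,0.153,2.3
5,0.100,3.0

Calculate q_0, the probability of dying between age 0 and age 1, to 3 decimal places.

q_0 = (l_0 − l_1) / l_0 = (1 − 0.66) / 1
     = 0.34 / 1 = 0.34 → 0.340

0.340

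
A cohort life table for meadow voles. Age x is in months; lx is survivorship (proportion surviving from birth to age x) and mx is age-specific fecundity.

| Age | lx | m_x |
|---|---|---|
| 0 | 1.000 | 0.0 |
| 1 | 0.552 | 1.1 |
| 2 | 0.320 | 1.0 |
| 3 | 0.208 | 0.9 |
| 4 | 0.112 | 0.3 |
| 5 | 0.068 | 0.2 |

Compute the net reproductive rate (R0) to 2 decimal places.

lx·mx by age: 0, 0.6072, 0.32, 0.1872, 0.0336, 0.0136
R0 = Σ lx·mx = 1.1616 → 1.16

1.16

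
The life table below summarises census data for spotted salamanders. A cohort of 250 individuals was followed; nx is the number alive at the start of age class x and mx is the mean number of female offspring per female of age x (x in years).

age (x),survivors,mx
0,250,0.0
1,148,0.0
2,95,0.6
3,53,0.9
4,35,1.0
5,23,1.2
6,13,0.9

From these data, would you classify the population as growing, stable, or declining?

declining

lx = nx/n0 = nx/250: 1, 0.592, 0.38, 0.212, 0.14, 0.092, 0.052
R0 = Σ lx·mx = 0 + 0 + 0.228 + 0.1908 + 0.14 + 0.1104 + 0.0468 = 0.716
R0 < 1, so the population is declining.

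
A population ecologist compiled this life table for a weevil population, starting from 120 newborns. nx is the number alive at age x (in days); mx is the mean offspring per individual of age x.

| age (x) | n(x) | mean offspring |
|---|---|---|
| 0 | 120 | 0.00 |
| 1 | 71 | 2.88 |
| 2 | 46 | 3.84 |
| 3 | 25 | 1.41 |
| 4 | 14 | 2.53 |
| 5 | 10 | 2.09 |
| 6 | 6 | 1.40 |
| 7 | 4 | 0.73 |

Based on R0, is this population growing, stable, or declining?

growing

lx = nx/n0 = nx/120: 1, 0.59167…, 0.38333…, 0.20833…, 0.11667…, 0.08333…, 0.05, 0.03333…
R0 = Σ lx·mx = 0 + 1.704… + 1.472… + 0.29375… + 0.295167… + 0.174167… + 0.07 + 0.024333… = 4.033417…
R0 > 1, so the population is growing.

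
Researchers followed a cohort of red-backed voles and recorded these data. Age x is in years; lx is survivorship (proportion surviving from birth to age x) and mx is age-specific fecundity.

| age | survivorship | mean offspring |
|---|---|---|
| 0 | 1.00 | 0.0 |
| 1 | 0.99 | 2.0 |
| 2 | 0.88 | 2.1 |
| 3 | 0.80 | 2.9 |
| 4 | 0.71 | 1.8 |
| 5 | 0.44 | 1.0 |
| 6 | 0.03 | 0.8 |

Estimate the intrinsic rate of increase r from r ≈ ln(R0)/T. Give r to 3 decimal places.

R0 = Σ lx·mx = 0 + 1.98 + 1.848 + 2.32 + 1.278 + 0.44 + 0.024 = 7.89
Σ x·lx·mx = 20.092; T = 20.092/7.89 = 2.54651…
r ≈ ln(R0)/T = ln(7.89)/2.54651… = 0.81115… → 0.811

0.811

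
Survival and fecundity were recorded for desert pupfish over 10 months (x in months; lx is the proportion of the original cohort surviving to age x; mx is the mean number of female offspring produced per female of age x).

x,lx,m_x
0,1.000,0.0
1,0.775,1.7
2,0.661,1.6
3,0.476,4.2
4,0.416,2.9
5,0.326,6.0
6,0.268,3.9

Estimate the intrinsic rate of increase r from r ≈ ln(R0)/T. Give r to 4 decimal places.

0.6087

R0 = Σ lx·mx = 0 + 1.3175 + 1.0576 + 1.9992 + 1.2064 + 1.956 + 1.0452 = 8.5819
Σ x·lx·mx = 30.3071; T = 30.3071/8.5819 = 3.53151…
r ≈ ln(R0)/T = ln(8.5819)/3.53151… = 0.608706… → 0.6087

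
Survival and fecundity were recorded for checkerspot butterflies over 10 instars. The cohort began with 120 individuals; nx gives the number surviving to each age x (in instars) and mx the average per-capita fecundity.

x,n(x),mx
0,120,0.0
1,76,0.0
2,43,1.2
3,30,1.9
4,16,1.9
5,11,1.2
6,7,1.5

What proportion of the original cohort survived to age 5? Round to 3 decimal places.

l_5 = n_5/n_0 = 11/120 = 0.091667… → 0.092

0.092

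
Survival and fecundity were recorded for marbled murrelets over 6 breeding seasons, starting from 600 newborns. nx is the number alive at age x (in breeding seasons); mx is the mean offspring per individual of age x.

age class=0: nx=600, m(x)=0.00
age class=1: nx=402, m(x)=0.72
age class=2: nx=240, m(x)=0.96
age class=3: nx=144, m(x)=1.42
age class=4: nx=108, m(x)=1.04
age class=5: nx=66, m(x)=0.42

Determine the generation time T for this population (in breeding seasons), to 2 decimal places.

2.26

lx = nx/n0 = nx/600: 1, 0.67, 0.4, 0.24, 0.18, 0.11
lx·mx: 0, 0.4824, 0.384, 0.3408, 0.1872, 0.0462 → R0 = 1.4406
x·lx·mx: 0, 0.4824, 0.768, 1.0224, 0.7488, 0.231 → Σ = 3.2526
T = 3.2526 / 1.4406 = 2.257809… → 2.26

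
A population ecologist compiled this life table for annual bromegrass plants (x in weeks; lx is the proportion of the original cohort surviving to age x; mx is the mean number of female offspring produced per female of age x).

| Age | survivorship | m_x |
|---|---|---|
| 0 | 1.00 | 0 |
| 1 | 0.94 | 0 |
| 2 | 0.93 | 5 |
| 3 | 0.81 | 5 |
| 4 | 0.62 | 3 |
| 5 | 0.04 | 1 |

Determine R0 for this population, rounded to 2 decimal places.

10.60

lx·mx by age: 0, 0, 4.65, 4.05, 1.86, 0.04
R0 = Σ lx·mx = 10.6 → 10.60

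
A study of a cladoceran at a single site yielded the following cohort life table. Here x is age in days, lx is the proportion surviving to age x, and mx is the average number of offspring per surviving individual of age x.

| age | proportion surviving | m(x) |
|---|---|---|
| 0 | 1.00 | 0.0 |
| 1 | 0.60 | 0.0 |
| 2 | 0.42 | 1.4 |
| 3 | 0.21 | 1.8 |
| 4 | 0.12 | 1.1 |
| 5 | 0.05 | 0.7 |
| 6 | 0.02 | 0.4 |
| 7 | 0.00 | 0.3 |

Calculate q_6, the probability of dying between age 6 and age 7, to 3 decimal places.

q_6 = (l_6 − l_7) / l_6 = (0.02 − 0) / 0.02
     = 0.02 / 0.02 = 1 → 1.000

1.000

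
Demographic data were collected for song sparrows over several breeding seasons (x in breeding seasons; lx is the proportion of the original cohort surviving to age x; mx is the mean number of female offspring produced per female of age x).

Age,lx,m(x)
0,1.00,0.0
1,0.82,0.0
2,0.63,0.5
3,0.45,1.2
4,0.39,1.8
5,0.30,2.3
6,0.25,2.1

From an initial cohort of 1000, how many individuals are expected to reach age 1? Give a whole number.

Expected survivors = N0 · l_1 = 1000 × 0.82 = 820 → 820

820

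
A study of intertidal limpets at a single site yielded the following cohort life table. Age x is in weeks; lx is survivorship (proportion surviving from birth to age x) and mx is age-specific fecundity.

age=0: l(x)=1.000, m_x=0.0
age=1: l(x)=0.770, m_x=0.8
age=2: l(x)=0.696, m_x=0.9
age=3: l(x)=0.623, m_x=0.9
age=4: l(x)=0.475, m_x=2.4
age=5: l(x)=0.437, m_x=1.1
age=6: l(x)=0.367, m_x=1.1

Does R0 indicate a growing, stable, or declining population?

growing

R0 = Σ lx·mx = 0 + 0.616 + 0.6264 + 0.5607 + 1.14 + 0.4807 + 0.4037 = 3.8275
R0 > 1, so the population is growing.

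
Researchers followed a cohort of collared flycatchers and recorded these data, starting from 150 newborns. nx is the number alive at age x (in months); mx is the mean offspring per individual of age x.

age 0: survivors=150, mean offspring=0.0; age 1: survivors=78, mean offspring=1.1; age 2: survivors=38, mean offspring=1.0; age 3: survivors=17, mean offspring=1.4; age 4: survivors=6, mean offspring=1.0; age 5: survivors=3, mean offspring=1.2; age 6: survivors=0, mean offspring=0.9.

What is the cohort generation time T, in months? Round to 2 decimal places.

lx = nx/n0 = nx/150: 1, 0.52, 0.25333…, 0.11333…, 0.04, 0.02, 0
lx·mx: 0, 0.572, 0.253333…, 0.158667…, 0.04, 0.024, 0 → R0 = 1.048…
x·lx·mx: 0, 0.572, 0.506667…, 0.476…, 0.16, 0.12, 0 → Σ = 1.834667…
T = 1.834667… / 1.048… = 1.750636… → 1.75

1.75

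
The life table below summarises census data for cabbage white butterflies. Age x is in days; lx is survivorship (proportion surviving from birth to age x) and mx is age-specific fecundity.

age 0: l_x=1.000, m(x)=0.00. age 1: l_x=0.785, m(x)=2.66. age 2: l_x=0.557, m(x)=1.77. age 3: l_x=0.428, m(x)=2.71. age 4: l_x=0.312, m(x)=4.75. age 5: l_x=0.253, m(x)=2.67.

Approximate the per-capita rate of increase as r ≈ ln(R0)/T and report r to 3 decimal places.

0.704

R0 = Σ lx·mx = 0 + 2.0881 + 0.98589 + 1.15988 + 1.482 + 0.67551 = 6.39138
Σ x·lx·mx = 16.84507; T = 16.84507/6.39138 = 2.63559…
r ≈ ln(R0)/T = ln(6.39138)/2.63559… = 0.70381… → 0.704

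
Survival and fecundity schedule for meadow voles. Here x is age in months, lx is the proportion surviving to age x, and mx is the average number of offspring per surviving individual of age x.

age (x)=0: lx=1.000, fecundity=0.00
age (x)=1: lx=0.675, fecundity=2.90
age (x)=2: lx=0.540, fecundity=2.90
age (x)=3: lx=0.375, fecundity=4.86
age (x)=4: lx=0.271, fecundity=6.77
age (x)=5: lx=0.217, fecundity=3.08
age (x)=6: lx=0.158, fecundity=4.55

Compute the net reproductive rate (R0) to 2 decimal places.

8.57

lx·mx by age: 0, 1.9575, 1.566, 1.8225, 1.83467, 0.66836, 0.7189
R0 = Σ lx·mx = 8.56793 → 8.57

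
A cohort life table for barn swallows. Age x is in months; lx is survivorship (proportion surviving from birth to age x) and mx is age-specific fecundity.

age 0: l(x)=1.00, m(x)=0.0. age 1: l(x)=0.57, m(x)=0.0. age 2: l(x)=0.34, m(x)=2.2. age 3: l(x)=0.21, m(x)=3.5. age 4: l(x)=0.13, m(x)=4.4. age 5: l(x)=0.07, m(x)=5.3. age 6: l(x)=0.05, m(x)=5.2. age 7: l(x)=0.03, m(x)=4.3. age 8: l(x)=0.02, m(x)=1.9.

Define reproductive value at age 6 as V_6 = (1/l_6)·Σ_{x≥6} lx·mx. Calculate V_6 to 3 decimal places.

8.540

lx·mx for x ≥ 6: 0.26, 0.129, 0.038 → sum = 0.427
V_6 = 0.427 / l_6 = 0.427 / 0.05 = 8.54 → 8.540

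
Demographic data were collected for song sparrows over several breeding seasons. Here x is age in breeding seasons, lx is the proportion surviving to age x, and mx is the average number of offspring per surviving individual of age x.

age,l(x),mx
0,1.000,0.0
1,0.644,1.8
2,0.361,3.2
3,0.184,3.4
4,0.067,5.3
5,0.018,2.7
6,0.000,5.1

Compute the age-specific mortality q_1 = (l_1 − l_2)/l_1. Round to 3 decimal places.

0.439

q_1 = (l_1 − l_2) / l_1 = (0.644 − 0.361) / 0.644
     = 0.283 / 0.644 = 0.439441… → 0.439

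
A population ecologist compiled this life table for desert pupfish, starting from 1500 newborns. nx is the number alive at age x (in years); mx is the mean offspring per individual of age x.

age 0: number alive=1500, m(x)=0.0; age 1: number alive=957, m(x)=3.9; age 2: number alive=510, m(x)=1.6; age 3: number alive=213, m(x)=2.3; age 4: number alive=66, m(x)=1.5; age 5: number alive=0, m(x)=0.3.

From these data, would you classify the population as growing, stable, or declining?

lx = nx/n0 = nx/1500: 1, 0.638, 0.34, 0.142, 0.044, 0
R0 = Σ lx·mx = 0 + 2.4882 + 0.544 + 0.3266 + 0.066 + 0 = 3.4248
R0 > 1, so the population is growing.

growing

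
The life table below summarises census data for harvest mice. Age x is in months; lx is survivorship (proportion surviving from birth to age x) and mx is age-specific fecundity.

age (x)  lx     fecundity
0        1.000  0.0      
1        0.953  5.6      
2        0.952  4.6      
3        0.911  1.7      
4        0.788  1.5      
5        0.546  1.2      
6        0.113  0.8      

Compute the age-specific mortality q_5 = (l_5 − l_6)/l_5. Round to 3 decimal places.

q_5 = (l_5 − l_6) / l_5 = (0.546 − 0.113) / 0.546
     = 0.433 / 0.546 = 0.79304… → 0.793

0.793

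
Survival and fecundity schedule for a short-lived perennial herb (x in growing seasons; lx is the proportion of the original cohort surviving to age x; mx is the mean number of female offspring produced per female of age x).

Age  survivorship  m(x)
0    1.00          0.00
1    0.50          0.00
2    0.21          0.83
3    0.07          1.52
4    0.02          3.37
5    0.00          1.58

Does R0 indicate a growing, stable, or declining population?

R0 = Σ lx·mx = 0 + 0 + 0.1743 + 0.1064 + 0.0674 + 0 = 0.3481
R0 < 1, so the population is declining.

declining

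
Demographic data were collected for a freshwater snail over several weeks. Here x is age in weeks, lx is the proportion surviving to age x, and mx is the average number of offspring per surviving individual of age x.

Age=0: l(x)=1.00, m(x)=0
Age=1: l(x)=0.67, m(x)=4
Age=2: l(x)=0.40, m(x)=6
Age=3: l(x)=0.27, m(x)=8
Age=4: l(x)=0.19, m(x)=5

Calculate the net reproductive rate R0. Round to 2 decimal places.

lx·mx by age: 0, 2.68, 2.4, 2.16, 0.95
R0 = Σ lx·mx = 8.19 → 8.19

8.19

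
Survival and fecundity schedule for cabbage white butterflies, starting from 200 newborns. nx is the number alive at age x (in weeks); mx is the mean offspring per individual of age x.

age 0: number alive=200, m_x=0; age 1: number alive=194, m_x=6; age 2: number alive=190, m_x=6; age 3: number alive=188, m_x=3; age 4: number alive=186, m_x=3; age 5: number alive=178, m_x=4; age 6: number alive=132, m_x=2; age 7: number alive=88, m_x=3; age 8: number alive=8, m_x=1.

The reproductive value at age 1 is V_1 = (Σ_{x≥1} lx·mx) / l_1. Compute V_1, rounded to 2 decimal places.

24.09

lx = nx/n0 = nx/200: 1, 0.97, 0.95, 0.94, 0.93, 0.89, 0.66, 0.44, 0.04
lx·mx for x ≥ 1: 5.82, 5.7, 2.82, 2.79, 3.56, 1.32, 1.32, 0.04 → sum = 23.37
V_1 = 23.37 / l_1 = 23.37 / 0.97 = 24.092784… → 24.09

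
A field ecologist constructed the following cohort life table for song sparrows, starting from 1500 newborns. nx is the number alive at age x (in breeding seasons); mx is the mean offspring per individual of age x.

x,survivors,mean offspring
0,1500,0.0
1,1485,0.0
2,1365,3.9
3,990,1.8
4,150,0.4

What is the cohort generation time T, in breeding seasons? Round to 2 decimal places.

2.27

lx = nx/n0 = nx/1500: 1, 0.99, 0.91, 0.66, 0.1
lx·mx: 0, 0, 3.549, 1.188, 0.04 → R0 = 4.777
x·lx·mx: 0, 0, 7.098, 3.564, 0.16 → Σ = 10.822
T = 10.822 / 4.777 = 2.265439… → 2.27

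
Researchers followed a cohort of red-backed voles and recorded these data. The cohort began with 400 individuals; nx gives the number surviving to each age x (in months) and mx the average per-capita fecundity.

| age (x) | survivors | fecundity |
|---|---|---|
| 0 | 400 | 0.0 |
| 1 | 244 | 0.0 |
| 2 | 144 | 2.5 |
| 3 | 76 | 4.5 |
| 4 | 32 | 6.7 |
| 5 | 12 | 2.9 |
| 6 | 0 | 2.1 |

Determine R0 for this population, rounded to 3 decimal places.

lx = nx/n0 = nx/400: 1, 0.61, 0.36, 0.19, 0.08, 0.03, 0
lx·mx by age: 0, 0, 0.9, 0.855, 0.536, 0.087, 0
R0 = Σ lx·mx = 2.378 → 2.378

2.378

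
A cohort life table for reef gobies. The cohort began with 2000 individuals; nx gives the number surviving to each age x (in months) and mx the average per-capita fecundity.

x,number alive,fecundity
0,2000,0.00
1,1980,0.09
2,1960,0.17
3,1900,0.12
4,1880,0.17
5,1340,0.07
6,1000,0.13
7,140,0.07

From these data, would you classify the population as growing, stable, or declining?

declining

lx = nx/n0 = nx/2000: 1, 0.99, 0.98, 0.95, 0.94, 0.67, 0.5, 0.07
R0 = Σ lx·mx = 0 + 0.0891 + 0.1666 + 0.114 + 0.1598 + 0.0469 + 0.065 + 0.0049 = 0.6463
R0 < 1, so the population is declining.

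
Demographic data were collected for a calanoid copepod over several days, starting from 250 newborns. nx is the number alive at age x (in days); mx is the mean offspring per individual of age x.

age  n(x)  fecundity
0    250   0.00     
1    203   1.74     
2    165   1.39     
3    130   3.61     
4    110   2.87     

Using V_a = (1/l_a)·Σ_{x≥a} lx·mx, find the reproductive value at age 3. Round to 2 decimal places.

lx = nx/n0 = nx/250: 1, 0.812, 0.66, 0.52, 0.44
lx·mx for x ≥ 3: 1.8772, 1.2628 → sum = 3.14
V_3 = 3.14 / l_3 = 3.14 / 0.52 = 6.038462… → 6.04

6.04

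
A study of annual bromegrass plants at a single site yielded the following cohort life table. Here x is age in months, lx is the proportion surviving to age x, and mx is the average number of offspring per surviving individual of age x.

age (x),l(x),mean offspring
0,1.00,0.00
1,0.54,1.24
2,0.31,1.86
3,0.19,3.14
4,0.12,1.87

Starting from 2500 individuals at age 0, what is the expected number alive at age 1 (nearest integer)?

1350

Expected survivors = N0 · l_1 = 2500 × 0.54 = 1350 → 1350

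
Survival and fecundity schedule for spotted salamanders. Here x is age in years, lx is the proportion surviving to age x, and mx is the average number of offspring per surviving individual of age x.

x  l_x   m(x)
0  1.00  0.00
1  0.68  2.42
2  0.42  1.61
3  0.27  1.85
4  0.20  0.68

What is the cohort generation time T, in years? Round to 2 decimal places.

lx·mx: 0, 1.6456, 0.6762, 0.4995, 0.136 → R0 = 2.9573
x·lx·mx: 0, 1.6456, 1.3524, 1.4985, 0.544 → Σ = 5.0405
T = 5.0405 / 2.9573 = 1.704426… → 1.70

1.70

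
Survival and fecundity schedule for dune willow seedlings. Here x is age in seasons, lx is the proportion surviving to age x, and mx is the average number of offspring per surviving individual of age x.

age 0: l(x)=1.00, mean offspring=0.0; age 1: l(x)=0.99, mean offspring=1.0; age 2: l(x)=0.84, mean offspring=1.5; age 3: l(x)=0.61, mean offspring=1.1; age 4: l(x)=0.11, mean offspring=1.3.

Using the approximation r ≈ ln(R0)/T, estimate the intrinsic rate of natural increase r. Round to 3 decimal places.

R0 = Σ lx·mx = 0 + 0.99 + 1.26 + 0.671 + 0.143 = 3.064
Σ x·lx·mx = 6.095; T = 6.095/3.064 = 1.98923…
r ≈ ln(R0)/T = ln(3.064)/1.98923… = 0.56289… → 0.563

0.563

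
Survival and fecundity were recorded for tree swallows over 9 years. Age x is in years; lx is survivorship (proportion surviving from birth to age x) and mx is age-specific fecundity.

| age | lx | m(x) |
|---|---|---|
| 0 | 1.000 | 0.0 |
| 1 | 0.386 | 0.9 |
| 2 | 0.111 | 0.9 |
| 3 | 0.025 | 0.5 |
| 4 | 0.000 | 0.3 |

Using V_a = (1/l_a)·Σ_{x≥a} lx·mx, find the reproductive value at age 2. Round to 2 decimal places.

1.01

lx·mx for x ≥ 2: 0.0999, 0.0125, 0 → sum = 0.1124
V_2 = 0.1124 / l_2 = 0.1124 / 0.111 = 1.012613… → 1.01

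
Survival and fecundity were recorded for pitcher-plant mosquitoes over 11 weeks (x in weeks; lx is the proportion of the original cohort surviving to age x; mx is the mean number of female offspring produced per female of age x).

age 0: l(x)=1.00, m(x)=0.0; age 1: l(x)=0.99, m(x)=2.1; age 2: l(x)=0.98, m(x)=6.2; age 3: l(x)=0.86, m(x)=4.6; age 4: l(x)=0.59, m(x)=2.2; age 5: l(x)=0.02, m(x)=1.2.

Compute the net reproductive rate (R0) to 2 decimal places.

13.43

lx·mx by age: 0, 2.079, 6.076, 3.956, 1.298, 0.024
R0 = Σ lx·mx = 13.433 → 13.43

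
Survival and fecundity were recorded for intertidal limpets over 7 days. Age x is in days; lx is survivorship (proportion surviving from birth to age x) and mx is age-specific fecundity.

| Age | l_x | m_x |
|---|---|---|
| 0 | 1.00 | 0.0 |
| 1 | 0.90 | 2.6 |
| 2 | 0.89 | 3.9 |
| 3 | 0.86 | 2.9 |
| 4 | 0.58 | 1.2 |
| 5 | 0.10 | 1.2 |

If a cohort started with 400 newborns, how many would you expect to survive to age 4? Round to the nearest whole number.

232

Expected survivors = N0 · l_4 = 400 × 0.58 = 232 → 232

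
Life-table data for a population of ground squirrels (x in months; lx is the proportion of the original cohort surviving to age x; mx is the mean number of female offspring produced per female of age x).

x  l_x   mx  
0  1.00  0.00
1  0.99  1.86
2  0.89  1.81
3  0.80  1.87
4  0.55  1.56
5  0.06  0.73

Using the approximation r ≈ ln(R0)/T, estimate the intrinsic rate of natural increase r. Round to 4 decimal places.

R0 = Σ lx·mx = 0 + 1.8414 + 1.6109 + 1.496 + 0.858 + 0.0438 = 5.8501
Σ x·lx·mx = 13.2022; T = 13.2022/5.8501 = 2.25675…
r ≈ ln(R0)/T = ln(5.8501)/2.25675… = 0.782745… → 0.7827

0.7827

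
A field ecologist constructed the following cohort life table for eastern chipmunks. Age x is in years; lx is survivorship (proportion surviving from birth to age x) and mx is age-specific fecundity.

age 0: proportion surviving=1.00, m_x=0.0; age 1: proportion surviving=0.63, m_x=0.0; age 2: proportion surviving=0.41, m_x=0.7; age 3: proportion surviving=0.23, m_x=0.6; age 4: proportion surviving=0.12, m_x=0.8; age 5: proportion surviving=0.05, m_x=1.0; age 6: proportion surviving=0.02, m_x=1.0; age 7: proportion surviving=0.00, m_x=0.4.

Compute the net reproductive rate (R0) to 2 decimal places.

lx·mx by age: 0, 0, 0.287, 0.138, 0.096, 0.05, 0.02, 0
R0 = Σ lx·mx = 0.591 → 0.59

0.59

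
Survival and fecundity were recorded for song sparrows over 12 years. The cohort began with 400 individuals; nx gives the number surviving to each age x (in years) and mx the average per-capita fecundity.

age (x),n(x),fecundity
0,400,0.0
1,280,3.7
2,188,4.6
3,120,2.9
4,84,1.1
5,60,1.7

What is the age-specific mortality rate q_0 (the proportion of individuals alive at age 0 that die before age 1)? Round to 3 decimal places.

0.300

lx = nx/n0 = nx/400: 1, 0.7, 0.47, 0.3, 0.21, 0.15
q_0 = (l_0 − l_1) / l_0 = (1 − 0.7) / 1
     = 0.3 / 1 = 0.3 → 0.300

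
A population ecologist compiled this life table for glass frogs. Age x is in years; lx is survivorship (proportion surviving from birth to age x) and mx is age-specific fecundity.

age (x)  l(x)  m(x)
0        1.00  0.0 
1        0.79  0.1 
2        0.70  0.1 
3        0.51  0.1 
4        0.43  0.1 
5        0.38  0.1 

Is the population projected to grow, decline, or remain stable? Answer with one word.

declining

R0 = Σ lx·mx = 0 + 0.079 + 0.07 + 0.051 + 0.043 + 0.038 = 0.281
R0 < 1, so the population is declining.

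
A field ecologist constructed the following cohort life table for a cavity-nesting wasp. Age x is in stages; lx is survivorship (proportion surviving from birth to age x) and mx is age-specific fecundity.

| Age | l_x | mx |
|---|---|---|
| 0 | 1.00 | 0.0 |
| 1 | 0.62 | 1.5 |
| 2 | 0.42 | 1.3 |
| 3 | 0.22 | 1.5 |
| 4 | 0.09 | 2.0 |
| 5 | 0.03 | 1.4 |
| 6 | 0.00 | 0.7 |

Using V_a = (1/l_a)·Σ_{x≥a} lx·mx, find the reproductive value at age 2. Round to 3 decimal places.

lx·mx for x ≥ 2: 0.546, 0.33, 0.18, 0.042, 0 → sum = 1.098
V_2 = 1.098 / l_2 = 1.098 / 0.42 = 2.614286… → 2.614

2.614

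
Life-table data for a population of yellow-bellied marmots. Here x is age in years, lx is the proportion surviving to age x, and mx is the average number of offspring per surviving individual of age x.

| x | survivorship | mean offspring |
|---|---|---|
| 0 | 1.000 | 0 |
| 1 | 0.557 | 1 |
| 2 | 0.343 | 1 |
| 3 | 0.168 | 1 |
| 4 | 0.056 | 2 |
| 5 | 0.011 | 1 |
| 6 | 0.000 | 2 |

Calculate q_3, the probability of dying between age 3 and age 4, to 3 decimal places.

q_3 = (l_3 − l_4) / l_3 = (0.168 − 0.056) / 0.168
     = 0.112 / 0.168 = 0.666667… → 0.667

0.667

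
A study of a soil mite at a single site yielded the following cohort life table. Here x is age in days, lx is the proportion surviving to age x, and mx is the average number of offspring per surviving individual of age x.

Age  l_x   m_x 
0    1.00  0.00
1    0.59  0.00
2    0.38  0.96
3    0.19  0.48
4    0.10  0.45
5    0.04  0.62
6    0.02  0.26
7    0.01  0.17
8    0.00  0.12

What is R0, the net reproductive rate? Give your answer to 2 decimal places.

lx·mx by age: 0, 0, 0.3648, 0.0912, 0.045, 0.0248, 0.0052, 0.0017, 0
R0 = Σ lx·mx = 0.5327 → 0.53

0.53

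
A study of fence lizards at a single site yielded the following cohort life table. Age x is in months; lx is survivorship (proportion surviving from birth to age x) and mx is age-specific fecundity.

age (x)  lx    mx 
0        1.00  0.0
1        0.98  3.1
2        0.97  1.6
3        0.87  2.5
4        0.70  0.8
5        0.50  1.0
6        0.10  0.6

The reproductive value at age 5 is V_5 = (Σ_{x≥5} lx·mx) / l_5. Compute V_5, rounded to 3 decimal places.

1.120

lx·mx for x ≥ 5: 0.5, 0.06 → sum = 0.56
V_5 = 0.56 / l_5 = 0.56 / 0.5 = 1.12 → 1.120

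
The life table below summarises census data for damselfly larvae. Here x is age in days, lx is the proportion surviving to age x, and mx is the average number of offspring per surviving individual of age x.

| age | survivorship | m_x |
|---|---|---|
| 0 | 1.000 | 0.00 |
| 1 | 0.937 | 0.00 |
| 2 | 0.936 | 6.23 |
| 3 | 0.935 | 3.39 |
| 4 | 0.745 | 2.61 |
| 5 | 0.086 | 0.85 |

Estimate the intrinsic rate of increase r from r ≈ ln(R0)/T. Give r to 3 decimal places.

R0 = Σ lx·mx = 0 + 0 + 5.83128 + 3.16965 + 1.94445 + 0.0731 = 11.01848
Σ x·lx·mx = 29.31481; T = 29.31481/11.01848 = 2.66051…
r ≈ ln(R0)/T = ln(11.01848)/2.66051… = 0.90192… → 0.902

0.902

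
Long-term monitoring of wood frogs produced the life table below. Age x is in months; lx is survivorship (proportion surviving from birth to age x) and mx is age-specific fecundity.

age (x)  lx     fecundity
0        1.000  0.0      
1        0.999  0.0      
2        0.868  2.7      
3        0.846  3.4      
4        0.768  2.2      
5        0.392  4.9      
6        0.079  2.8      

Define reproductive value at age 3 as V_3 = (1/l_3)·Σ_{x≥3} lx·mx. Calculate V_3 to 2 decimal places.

7.93

lx·mx for x ≥ 3: 2.8764, 1.6896, 1.9208, 0.2212 → sum = 6.708
V_3 = 6.708 / l_3 = 6.708 / 0.846 = 7.929078… → 7.93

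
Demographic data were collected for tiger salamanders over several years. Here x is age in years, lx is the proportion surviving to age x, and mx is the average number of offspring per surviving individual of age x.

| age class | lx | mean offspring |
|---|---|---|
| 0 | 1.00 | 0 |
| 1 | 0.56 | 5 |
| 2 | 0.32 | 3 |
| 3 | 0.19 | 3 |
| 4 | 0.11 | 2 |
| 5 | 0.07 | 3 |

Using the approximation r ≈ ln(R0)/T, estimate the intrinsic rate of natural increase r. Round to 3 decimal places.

0.888

R0 = Σ lx·mx = 0 + 2.8 + 0.96 + 0.57 + 0.22 + 0.21 = 4.76
Σ x·lx·mx = 8.36; T = 8.36/4.76 = 1.7563…
r ≈ ln(R0)/T = ln(4.76)/1.7563… = 0.88837… → 0.888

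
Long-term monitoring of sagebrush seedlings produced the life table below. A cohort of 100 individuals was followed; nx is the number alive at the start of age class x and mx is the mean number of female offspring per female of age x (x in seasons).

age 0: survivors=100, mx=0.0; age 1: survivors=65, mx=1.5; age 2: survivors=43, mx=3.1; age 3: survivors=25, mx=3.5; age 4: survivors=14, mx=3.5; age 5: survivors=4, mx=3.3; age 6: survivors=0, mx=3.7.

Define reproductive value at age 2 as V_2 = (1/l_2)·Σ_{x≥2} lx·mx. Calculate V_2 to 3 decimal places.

6.581

lx = nx/n0 = nx/100: 1, 0.65, 0.43, 0.25, 0.14, 0.04, 0
lx·mx for x ≥ 2: 1.333, 0.875, 0.49, 0.132, 0 → sum = 2.83
V_2 = 2.83 / l_2 = 2.83 / 0.43 = 6.581395… → 6.581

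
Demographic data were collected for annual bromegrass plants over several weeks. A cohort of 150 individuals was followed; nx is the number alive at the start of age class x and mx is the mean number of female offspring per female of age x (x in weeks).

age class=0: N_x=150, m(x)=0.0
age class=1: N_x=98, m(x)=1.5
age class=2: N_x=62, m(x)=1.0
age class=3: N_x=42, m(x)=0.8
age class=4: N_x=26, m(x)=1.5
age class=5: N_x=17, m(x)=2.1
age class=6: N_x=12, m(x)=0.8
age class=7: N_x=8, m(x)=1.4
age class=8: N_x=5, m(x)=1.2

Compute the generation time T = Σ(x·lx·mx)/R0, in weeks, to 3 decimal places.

2.587

lx = nx/n0 = nx/150: 1, 0.65333…, 0.41333…, 0.28, 0.17333…, 0.11333…, 0.08, 0.05333…, 0.03333…
lx·mx: 0, 0.98…, 0.413333…, 0.224, 0.26…, 0.238…, 0.064, 0.074667…, 0.04… → R0 = 2.294…
x·lx·mx: 0, 0.98…, 0.826667…, 0.672, 1.04…, 1.19…, 0.384, 0.522667…, 0.32… → Σ = 5.935333…
T = 5.935333… / 2.294… = 2.587329… → 2.587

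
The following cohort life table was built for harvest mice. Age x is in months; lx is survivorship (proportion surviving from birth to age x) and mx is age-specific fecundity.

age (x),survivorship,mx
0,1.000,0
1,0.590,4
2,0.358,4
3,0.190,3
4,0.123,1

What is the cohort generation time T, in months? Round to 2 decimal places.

1.66

lx·mx: 0, 2.36, 1.432, 0.57, 0.123 → R0 = 4.485
x·lx·mx: 0, 2.36, 2.864, 1.71, 0.492 → Σ = 7.426
T = 7.426 / 4.485 = 1.655741… → 1.66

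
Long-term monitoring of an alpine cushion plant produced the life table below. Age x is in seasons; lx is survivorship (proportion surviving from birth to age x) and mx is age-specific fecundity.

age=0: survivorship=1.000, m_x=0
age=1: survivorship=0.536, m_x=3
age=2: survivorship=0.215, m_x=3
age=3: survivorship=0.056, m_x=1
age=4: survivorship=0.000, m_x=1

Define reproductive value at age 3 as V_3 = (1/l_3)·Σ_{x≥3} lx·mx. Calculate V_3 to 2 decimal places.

1.00

lx·mx for x ≥ 3: 0.056, 0 → sum = 0.056
V_3 = 0.056 / l_3 = 0.056 / 0.056 = 1 → 1.00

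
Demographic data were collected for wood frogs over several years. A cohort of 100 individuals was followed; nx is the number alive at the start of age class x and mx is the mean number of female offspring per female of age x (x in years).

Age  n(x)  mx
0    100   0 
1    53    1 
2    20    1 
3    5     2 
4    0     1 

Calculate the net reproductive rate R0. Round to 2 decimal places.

lx = nx/n0 = nx/100: 1, 0.53, 0.2, 0.05, 0
lx·mx by age: 0, 0.53, 0.2, 0.1, 0
R0 = Σ lx·mx = 0.83 → 0.83

0.83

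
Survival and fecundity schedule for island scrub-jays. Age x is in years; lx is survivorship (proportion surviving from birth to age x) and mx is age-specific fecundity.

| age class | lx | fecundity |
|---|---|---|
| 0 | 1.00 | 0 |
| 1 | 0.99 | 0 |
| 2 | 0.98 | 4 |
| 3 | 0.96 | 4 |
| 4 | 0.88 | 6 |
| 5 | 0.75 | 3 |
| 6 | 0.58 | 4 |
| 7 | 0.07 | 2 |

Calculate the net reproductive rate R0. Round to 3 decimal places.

lx·mx by age: 0, 0, 3.92, 3.84, 5.28, 2.25, 2.32, 0.14
R0 = Σ lx·mx = 17.75 → 17.750

17.750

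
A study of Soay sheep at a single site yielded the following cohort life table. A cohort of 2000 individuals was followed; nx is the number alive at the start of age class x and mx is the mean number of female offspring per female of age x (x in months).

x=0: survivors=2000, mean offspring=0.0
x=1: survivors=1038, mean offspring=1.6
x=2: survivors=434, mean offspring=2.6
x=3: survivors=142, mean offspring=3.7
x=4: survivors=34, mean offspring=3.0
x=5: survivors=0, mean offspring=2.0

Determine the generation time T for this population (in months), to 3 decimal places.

1.727

lx = nx/n0 = nx/2000: 1, 0.519, 0.217, 0.071, 0.017, 0
lx·mx: 0, 0.8304, 0.5642, 0.2627, 0.051, 0 → R0 = 1.7083
x·lx·mx: 0, 0.8304, 1.1284, 0.7881, 0.204, 0 → Σ = 2.9509
T = 2.9509 / 1.7083 = 1.72739… → 1.727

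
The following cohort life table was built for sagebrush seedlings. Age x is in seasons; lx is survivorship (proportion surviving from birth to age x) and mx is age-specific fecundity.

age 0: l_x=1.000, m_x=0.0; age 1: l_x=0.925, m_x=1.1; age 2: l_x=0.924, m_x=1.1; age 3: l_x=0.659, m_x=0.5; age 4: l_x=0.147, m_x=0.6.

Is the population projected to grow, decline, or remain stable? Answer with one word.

growing

R0 = Σ lx·mx = 0 + 1.0175 + 1.0164 + 0.3295 + 0.0882 = 2.4516
R0 > 1, so the population is growing.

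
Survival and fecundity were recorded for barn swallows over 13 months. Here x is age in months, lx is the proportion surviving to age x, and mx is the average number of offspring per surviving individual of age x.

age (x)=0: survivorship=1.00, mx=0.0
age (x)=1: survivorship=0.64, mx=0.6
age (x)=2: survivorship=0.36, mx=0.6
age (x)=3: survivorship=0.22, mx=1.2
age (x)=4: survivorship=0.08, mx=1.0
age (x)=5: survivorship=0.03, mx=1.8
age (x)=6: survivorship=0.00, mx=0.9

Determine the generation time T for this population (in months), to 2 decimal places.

lx·mx: 0, 0.384, 0.216, 0.264, 0.08, 0.054, 0 → R0 = 0.998
x·lx·mx: 0, 0.384, 0.432, 0.792, 0.32, 0.27, 0 → Σ = 2.198
T = 2.198 / 0.998 = 2.202405… → 2.20

2.20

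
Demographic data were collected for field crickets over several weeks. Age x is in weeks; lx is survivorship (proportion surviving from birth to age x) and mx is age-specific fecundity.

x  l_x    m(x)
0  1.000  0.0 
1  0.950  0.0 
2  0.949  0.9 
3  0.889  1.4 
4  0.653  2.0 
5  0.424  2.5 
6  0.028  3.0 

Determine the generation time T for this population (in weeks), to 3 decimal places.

3.621

lx·mx: 0, 0, 0.8541, 1.2446, 1.306, 1.06, 0.084 → R0 = 4.5487
x·lx·mx: 0, 0, 1.7082, 3.7338, 5.224, 5.3, 0.504 → Σ = 16.47
T = 16.47 / 4.5487 = 3.620815… → 3.621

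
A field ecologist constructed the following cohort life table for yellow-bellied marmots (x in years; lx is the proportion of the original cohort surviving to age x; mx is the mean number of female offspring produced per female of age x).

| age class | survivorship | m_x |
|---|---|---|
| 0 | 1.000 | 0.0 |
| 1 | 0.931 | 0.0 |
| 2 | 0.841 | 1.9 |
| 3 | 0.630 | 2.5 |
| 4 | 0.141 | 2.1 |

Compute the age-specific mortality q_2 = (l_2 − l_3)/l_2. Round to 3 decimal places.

0.251

q_2 = (l_2 − l_3) / l_2 = (0.841 − 0.63) / 0.841
     = 0.211 / 0.841 = 0.250892… → 0.251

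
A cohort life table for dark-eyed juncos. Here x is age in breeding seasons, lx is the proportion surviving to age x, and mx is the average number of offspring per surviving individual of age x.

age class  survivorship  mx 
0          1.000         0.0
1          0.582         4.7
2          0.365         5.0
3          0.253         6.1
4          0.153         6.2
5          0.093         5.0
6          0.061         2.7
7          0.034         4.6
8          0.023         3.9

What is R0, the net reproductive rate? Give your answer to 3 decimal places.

lx·mx by age: 0, 2.7354, 1.825, 1.5433, 0.9486, 0.465, 0.1647, 0.1564, 0.0897
R0 = Σ lx·mx = 7.9281 → 7.928

7.928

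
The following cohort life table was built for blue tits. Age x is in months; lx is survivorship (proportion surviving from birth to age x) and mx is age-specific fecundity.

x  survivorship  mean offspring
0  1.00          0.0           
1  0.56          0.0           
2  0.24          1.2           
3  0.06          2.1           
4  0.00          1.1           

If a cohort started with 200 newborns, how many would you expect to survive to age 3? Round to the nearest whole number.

12

Expected survivors = N0 · l_3 = 200 × 0.06 = 12 → 12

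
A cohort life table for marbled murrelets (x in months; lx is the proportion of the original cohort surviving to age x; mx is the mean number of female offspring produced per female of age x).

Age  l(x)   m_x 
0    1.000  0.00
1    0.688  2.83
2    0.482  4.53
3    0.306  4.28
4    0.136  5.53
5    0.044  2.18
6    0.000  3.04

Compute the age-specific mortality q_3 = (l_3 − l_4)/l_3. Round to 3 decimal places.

q_3 = (l_3 − l_4) / l_3 = (0.306 − 0.136) / 0.306
     = 0.17 / 0.306 = 0.555556… → 0.556

0.556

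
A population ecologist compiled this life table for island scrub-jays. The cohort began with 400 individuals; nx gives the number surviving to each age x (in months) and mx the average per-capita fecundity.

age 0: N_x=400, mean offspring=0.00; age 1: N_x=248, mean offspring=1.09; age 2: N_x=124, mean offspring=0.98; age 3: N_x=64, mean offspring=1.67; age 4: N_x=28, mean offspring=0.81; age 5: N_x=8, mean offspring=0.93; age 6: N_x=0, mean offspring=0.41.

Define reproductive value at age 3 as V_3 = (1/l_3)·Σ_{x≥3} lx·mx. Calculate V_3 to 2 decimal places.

2.14

lx = nx/n0 = nx/400: 1, 0.62, 0.31, 0.16, 0.07, 0.02, 0
lx·mx for x ≥ 3: 0.2672, 0.0567, 0.0186, 0 → sum = 0.3425
V_3 = 0.3425 / l_3 = 0.3425 / 0.16 = 2.140625 → 2.14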